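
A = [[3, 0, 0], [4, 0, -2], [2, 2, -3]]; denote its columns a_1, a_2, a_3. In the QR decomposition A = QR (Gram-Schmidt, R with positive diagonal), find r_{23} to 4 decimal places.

r_{23} = -2.1912

a_1 = (3, 4, 2); ‖a_1‖ = 5.3852, so e_1 = (0.5571, 0.7428, 0.3714).
e_1·a_2 = 0.5571·0 + 0.7428·0 + 0.3714·2 = 0.7428.
u_2 = a_2 − 0.7428·e_1 = (-0.4138, -0.5517, 1.7241).
‖u_2‖ = 1.8570, so e_2 = (-0.2228, -0.2971, 0.9285).
r_{23} = e_2·a_3 = -2.1912.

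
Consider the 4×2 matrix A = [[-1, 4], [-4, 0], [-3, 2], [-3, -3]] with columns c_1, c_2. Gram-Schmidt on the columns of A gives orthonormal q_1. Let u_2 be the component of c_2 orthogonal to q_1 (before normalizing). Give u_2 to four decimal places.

u_2 = (3.9714, -0.1143, 1.9143, -3.0857)

c_1 = (-1, -4, -3, -3); ‖c_1‖ = 5.9161, so q_1 = (-0.1690, -0.6761, -0.5071, -0.5071).
q_1·c_2 = (-0.1690)·4 + (-0.6761)·0 + (-0.5071)·2 + (-0.5071)·(-3) = -0.1690.
u_2 = c_2 + 0.1690·q_1 = (3.9714, -0.1143, 1.9143, -3.0857).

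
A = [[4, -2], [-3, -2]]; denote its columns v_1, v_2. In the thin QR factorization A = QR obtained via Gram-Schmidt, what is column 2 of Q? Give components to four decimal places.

q_1 = v_1/‖v_1‖ = (4, -3)/5.0000 = (0.8000, -0.6000).
r_{12} = q_1·v_2 = -0.4000.
u_2 = v_2 + 0.4000·q_1 = (-1.6800, -2.2400).
‖u_2‖ = 2.8000, so q_2 = (-0.6000, -0.8000).

q_2 = (-0.6000, -0.8000)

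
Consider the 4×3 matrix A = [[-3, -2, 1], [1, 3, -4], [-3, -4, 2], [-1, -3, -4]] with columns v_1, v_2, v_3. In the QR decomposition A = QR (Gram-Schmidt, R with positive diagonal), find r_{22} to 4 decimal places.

r_{22} = 3.0332

v_1 = (-3, 1, -3, -1); ‖v_1‖ = 4.4721, so q_1 = (-0.6708, 0.2236, -0.6708, -0.2236).
q_1·v_2 = (-0.6708)·(-2) + 0.2236·3 + (-0.6708)·(-4) + (-0.2236)·(-3) = 5.3666.
u_2 = v_2 − 5.3666·q_1 = (1.6000, 1.8000, -0.4000, -1.8000).
r_{22} = ‖u_2‖ = 3.0332.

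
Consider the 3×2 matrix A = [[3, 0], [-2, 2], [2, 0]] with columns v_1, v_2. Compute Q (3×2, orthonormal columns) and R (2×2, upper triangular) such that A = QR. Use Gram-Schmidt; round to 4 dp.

e_1 = v_1/‖v_1‖ = (3, -2, 2)/4.1231 = (0.7276, -0.4851, 0.4851).
r_{12} = e_1·v_2 = -0.9701.
u_2 = v_2 + 0.9701·e_1 = (0.7059, 1.5294, 0.4706).
‖u_2‖ = 1.7489, so e_2 = (0.4036, 0.8745, 0.2691).

Q = [[0.7276, 0.4036], [-0.4851, 0.8745], [0.4851, 0.2691]], R = [[4.1231, -0.9701], [0.0000, 1.7489]]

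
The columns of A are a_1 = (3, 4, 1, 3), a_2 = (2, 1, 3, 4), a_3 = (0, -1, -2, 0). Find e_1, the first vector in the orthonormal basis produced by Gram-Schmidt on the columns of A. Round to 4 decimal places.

e_1 = (0.5071, 0.6761, 0.1690, 0.5071)

a_1 = (3, 4, 1, 3); ‖a_1‖ = 5.9161, so e_1 = (0.5071, 0.6761, 0.1690, 0.5071).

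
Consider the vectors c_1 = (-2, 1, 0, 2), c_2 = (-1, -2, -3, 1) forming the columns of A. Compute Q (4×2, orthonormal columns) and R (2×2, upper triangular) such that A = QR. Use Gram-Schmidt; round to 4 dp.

c_1 = (-2, 1, 0, 2); ‖c_1‖ = 3.0000, so q_1 = (-0.6667, 0.3333, 0.0000, 0.6667).
q_1·c_2 = (-0.6667)·(-1) + 0.3333·(-2) + 0.0000·(-3) + 0.6667·1 = 0.6667.
u_2 = c_2 − 0.6667·q_1 = (-0.5556, -2.2222, -3.0000, 0.5556).
‖u_2‖ = 3.8152, so q_2 = (-0.1456, -0.5825, -0.7863, 0.1456).

Q = [[-0.6667, -0.1456], [0.3333, -0.5825], [0.0000, -0.7863], [0.6667, 0.1456]], R = [[3.0000, 0.6667], [0.0000, 3.8152]]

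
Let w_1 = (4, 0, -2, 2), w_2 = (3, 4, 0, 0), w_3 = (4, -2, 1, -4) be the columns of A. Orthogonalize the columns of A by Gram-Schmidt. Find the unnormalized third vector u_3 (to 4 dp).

q_1 = w_1/‖w_1‖ = (4, 0, -2, 2)/4.8990 = (0.8165, 0.0000, -0.4082, 0.4082).
r_{12} = q_1·w_2 = 2.4495.
u_2 = w_2 − 2.4495·q_1 = (1.0000, 4.0000, 1.0000, -1.0000).
‖u_2‖ = 4.3589, so q_2 = (0.2294, 0.9177, 0.2294, -0.2294).
r_{13} = q_1·w_3 = 1.2247; r_{23} = q_2·w_3 = 0.2294.
u_3 = w_3 − 1.2247·q_1 − 0.2294·q_2 = (2.9474, -2.2105, 1.4474, -4.4474).

u_3 = (2.9474, -2.2105, 1.4474, -4.4474)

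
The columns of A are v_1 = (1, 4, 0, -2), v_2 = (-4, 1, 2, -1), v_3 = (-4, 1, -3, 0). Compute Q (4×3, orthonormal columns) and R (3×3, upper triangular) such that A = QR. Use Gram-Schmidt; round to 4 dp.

Q = [[0.2182, -0.8769, -0.4278], [0.8729, 0.1326, 0.1521], [0.0000, 0.4283, -0.8864], [-0.4364, -0.1733, 0.0903]], R = [[4.5826, 0.4364, 0.0000], [0.0000, 4.6701, 2.3554], [0.0000, 0.0000, 4.5224]]

v_1 = (1, 4, 0, -2); ‖v_1‖ = 4.5826, so q_1 = (0.2182, 0.8729, 0.0000, -0.4364).
q_1·v_2 = 0.2182·(-4) + 0.8729·1 + 0.0000·2 + (-0.4364)·(-1) = 0.4364.
u_2 = v_2 − 0.4364·q_1 = (-4.0952, 0.6190, 2.0000, -0.8095).
‖u_2‖ = 4.6701, so q_2 = (-0.8769, 0.1326, 0.4283, -0.1733).
q_1·v_3 = 0.2182·(-4) + 0.8729·1 + 0.0000·(-3) + (-0.4364)·0 = 0.0000; q_2·v_3 = (-0.8769)·(-4) + 0.1326·1 + 0.4283·(-3) + (-0.1733)·0 = 2.3554.
u_3 = v_3 + 0.0000·q_1 − 2.3554·q_2 = (-1.9345, 0.6878, -4.0087, 0.4083).
‖u_3‖ = 4.5224, so q_3 = (-0.4278, 0.1521, -0.8864, 0.0903).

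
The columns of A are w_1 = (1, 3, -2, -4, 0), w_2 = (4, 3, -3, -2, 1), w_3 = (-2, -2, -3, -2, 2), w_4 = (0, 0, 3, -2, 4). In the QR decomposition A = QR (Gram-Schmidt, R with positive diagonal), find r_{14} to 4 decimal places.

q_1 = w_1/‖w_1‖ = (1, 3, -2, -4, 0)/5.4772 = (0.1826, 0.5477, -0.3651, -0.7303, 0.0000).
r_{14} = q_1·w_4 = 0.3651.

r_{14} = 0.3651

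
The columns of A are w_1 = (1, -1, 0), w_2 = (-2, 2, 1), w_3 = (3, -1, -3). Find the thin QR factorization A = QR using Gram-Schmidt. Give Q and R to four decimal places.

w_1 = (1, -1, 0); ‖w_1‖ = 1.4142, so e_1 = (0.7071, -0.7071, 0.0000).
e_1·w_2 = 0.7071·(-2) + (-0.7071)·2 + 0.0000·1 = -2.8284.
u_2 = w_2 + 2.8284·e_1 = (0.0000, 0.0000, 1.0000).
‖u_2‖ = 1.0000, so e_2 = (0.0000, 0.0000, 1.0000).
e_1·w_3 = 0.7071·3 + (-0.7071)·(-1) + 0.0000·(-3) = 2.8284; e_2·w_3 = (0.0000)·3 + 0.0000·(-1) + 1.0000·(-3) = -3.0000.
u_3 = w_3 − 2.8284·e_1 + 3.0000·e_2 = (1.0000, 1.0000, 0.0000).
‖u_3‖ = 1.4142, so e_3 = (0.7071, 0.7071, 0.0000).

Q = [[0.7071, 0.0000, 0.7071], [-0.7071, 0.0000, 0.7071], [0.0000, 1.0000, 0.0000]], R = [[1.4142, -2.8284, 2.8284], [0.0000, 1.0000, -3.0000], [0.0000, 0.0000, 1.4142]]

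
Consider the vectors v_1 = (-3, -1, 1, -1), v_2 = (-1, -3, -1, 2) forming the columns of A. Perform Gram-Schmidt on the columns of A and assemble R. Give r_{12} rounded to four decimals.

r_{12} = 0.8660

v_1 = (-3, -1, 1, -1); ‖v_1‖ = 3.4641, so e_1 = (-0.8660, -0.2887, 0.2887, -0.2887).
r_{12} = e_1·v_2 = 0.8660.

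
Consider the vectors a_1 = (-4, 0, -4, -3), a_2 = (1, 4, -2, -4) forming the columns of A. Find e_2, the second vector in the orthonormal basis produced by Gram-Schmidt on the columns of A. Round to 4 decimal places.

e_1 = a_1/‖a_1‖ = (-4, 0, -4, -3)/6.4031 = (-0.6247, 0.0000, -0.6247, -0.4685).
r_{12} = e_1·a_2 = 2.4988.
u_2 = a_2 − 2.4988·e_1 = (2.5610, 4.0000, -0.4390, -2.8293).
‖u_2‖ = 5.5458, so e_2 = (0.4618, 0.7213, -0.0792, -0.5102).

e_2 = (0.4618, 0.7213, -0.0792, -0.5102)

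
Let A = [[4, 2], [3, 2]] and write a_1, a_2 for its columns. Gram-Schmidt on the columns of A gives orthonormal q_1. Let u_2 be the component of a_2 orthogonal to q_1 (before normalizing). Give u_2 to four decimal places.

a_1 = (4, 3); ‖a_1‖ = 5.0000, so q_1 = (0.8000, 0.6000).
q_1·a_2 = 0.8000·2 + 0.6000·2 = 2.8000.
u_2 = a_2 − 2.8000·q_1 = (-0.2400, 0.3200).

u_2 = (-0.2400, 0.3200)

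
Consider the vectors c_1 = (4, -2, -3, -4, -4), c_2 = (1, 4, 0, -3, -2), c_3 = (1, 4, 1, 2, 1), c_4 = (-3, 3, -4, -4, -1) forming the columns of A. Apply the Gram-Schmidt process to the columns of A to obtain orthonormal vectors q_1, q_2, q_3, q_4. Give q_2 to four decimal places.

c_1 = (4, -2, -3, -4, -4); ‖c_1‖ = 7.8102, so q_1 = (0.5121, -0.2561, -0.3841, -0.5121, -0.5121).
q_1·c_2 = 0.5121·1 + (-0.2561)·4 + (-0.3841)·0 + (-0.5121)·(-3) + (-0.5121)·(-2) = 2.0486.
u_2 = c_2 − 2.0486·q_1 = (-0.0492, 4.5246, 0.7869, -1.9508, -0.9508).
‖u_2‖ = 5.0797, so q_2 = (-0.0097, 0.8907, 0.1549, -0.3840, -0.1872).

q_2 = (-0.0097, 0.8907, 0.1549, -0.3840, -0.1872)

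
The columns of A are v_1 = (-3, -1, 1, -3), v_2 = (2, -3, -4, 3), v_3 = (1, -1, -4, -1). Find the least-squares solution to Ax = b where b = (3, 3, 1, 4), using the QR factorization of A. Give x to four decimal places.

v_1 = (-3, -1, 1, -3); ‖v_1‖ = 4.4721, so q_1 = (-0.6708, -0.2236, 0.2236, -0.6708).
q_1·v_2 = (-0.6708)·2 + (-0.2236)·(-3) + 0.2236·(-4) + (-0.6708)·3 = -3.5777.
u_2 = v_2 + 3.5777·q_1 = (-0.4000, -3.8000, -3.2000, 0.6000).
‖u_2‖ = 5.0200, so q_2 = (-0.0797, -0.7570, -0.6375, 0.1195).
q_1·v_3 = (-0.6708)·1 + (-0.2236)·(-1) + 0.2236·(-4) + (-0.6708)·(-1) = -0.6708; q_2·v_3 = (-0.0797)·1 + (-0.7570)·(-1) + (-0.6375)·(-4) + 0.1195·(-1) = 3.1076.
u_3 = v_3 + 0.6708·q_1 − 3.1076·q_2 = (0.7976, 1.2024, -1.8690, -1.8214).
‖u_3‖ = 2.9821, so q_3 = (0.2675, 0.4032, -0.6268, -0.6108).
Qᵀb = (-5.1430, -2.6693, -1.0579).
Back-substitute: x_3 = -1.0579/2.9821 = -0.3548.
x_2 = (-2.6693 − 3.1076·(-0.3548))/5.0200 = -0.3121.
x_1 = (-5.1430 + 3.5777·(-0.3121) + 0.6708·(-0.3548))/4.4721 = -1.4529.

x = (-1.4529, -0.3121, -0.3548)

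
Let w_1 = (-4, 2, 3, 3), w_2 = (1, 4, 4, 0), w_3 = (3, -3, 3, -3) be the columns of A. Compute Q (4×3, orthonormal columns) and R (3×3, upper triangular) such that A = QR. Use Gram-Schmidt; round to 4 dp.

Q = [[-0.6489, 0.5238, 0.0050], [0.3244, 0.6162, -0.6901], [0.4867, 0.5340, 0.6888], [0.4867, -0.2465, -0.2221]], R = [[6.1644, 2.5955, -2.9200], [0.0000, 5.1248, 2.0643], [0.0000, 0.0000, 4.8179]]

q_1 = w_1/‖w_1‖ = (-4, 2, 3, 3)/6.1644 = (-0.6489, 0.3244, 0.4867, 0.4867).
r_{12} = q_1·w_2 = 2.5955.
u_2 = w_2 − 2.5955·q_1 = (2.6842, 3.1579, 2.7368, -1.2632).
‖u_2‖ = 5.1248, so q_2 = (0.5238, 0.6162, 0.5340, -0.2465).
r_{13} = q_1·w_3 = -2.9200; r_{23} = q_2·w_3 = 2.0643.
u_3 = w_3 + 2.9200·q_1 − 2.0643·q_2 = (0.0240, -3.3246, 3.3186, -1.0701).
‖u_3‖ = 4.8179, so q_3 = (0.0050, -0.6901, 0.6888, -0.2221).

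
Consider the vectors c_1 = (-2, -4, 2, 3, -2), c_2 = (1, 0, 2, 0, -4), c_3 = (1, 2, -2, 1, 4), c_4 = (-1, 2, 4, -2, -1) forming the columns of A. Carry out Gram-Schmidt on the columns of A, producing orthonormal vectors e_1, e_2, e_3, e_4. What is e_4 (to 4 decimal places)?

c_1 = (-2, -4, 2, 3, -2); ‖c_1‖ = 6.0828, so e_1 = (-0.3288, -0.6576, 0.3288, 0.4932, -0.3288).
e_1·c_2 = (-0.3288)·1 + (-0.6576)·0 + 0.3288·2 + 0.4932·0 + (-0.3288)·(-4) = 1.6440.
u_2 = c_2 − 1.6440·e_1 = (1.5405, 1.0811, 1.4595, -0.8108, -3.4595).
‖u_2‖ = 4.2775, so e_2 = (0.3601, 0.2527, 0.3412, -0.1896, -0.8088).
e_1·c_3 = (-0.3288)·1 + (-0.6576)·2 + 0.3288·(-2) + 0.4932·1 + (-0.3288)·4 = -3.1236; e_2·c_3 = 0.3601·1 + 0.2527·2 + 0.3412·(-2) + (-0.1896)·1 + (-0.8088)·4 = -3.2413.
u_3 = c_3 + 3.1236·e_1 + 3.2413·e_2 = (1.1403, 0.7651, 0.1329, 1.9261, 0.3516).
‖u_3‖ = 2.3952, so e_3 = (0.4761, 0.3194, 0.0555, 0.8042, 0.1468).
e_1·c_4 = (-0.3288)·(-1) + (-0.6576)·2 + 0.3288·4 + 0.4932·(-2) + (-0.3288)·(-1) = -0.3288; e_2·c_4 = 0.3601·(-1) + 0.2527·2 + 0.3412·4 + (-0.1896)·(-2) + (-0.8088)·(-1) = 2.6979; e_3·c_4 = 0.4761·(-1) + 0.3194·2 + 0.0555·4 + 0.8042·(-2) + 0.1468·(-1) = -1.3703.
u_4 = c_4 + 0.3288·e_1 − 2.6979·e_2 + 1.3703·e_3 = (-1.4274, 1.5396, 3.2636, -0.2245, 1.2750).
‖u_4‖ = 4.0909, so e_4 = (-0.3489, 0.3764, 0.7978, -0.0549, 0.3117).

e_4 = (-0.3489, 0.3764, 0.7978, -0.0549, 0.3117)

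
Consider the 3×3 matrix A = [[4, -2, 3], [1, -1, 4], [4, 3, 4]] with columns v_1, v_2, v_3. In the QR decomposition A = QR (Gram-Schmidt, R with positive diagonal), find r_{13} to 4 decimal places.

v_1 = (4, 1, 4); ‖v_1‖ = 5.7446, so e_1 = (0.6963, 0.1741, 0.6963).
r_{13} = e_1·v_3 = 5.5705.

r_{13} = 5.5705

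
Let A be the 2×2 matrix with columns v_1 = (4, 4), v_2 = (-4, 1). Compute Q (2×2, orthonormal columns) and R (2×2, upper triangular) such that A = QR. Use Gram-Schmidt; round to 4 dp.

Q = [[0.7071, -0.7071], [0.7071, 0.7071]], R = [[5.6569, -2.1213], [0.0000, 3.5355]]

v_1 = (4, 4); ‖v_1‖ = 5.6569, so q_1 = (0.7071, 0.7071).
q_1·v_2 = 0.7071·(-4) + 0.7071·1 = -2.1213.
u_2 = v_2 + 2.1213·q_1 = (-2.5000, 2.5000).
‖u_2‖ = 3.5355, so q_2 = (-0.7071, 0.7071).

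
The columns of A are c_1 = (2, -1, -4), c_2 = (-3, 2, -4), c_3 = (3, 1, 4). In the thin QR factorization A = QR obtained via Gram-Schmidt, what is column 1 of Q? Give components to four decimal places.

c_1 = (2, -1, -4); ‖c_1‖ = 4.5826, so e_1 = (0.4364, -0.2182, -0.8729).

e_1 = (0.4364, -0.2182, -0.8729)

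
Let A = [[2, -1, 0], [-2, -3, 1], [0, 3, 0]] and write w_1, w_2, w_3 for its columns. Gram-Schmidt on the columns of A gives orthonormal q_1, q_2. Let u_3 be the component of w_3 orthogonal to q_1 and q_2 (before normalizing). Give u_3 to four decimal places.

w_1 = (2, -2, 0); ‖w_1‖ = 2.8284, so q_1 = (0.7071, -0.7071, 0.0000).
q_1·w_2 = 0.7071·(-1) + (-0.7071)·(-3) + 0.0000·3 = 1.4142.
u_2 = w_2 − 1.4142·q_1 = (-2.0000, -2.0000, 3.0000).
‖u_2‖ = 4.1231, so q_2 = (-0.4851, -0.4851, 0.7276).
q_1·w_3 = 0.7071·0 + (-0.7071)·1 + 0.0000·0 = -0.7071; q_2·w_3 = (-0.4851)·0 + (-0.4851)·1 + 0.7276·0 = -0.4851.
u_3 = w_3 + 0.7071·q_1 + 0.4851·q_2 = (0.2647, 0.2647, 0.3529).

u_3 = (0.2647, 0.2647, 0.3529)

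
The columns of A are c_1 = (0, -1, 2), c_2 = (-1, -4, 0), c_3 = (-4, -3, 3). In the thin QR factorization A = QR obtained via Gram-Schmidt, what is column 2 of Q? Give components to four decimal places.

q_2 = (-0.2692, -0.8614, -0.4307)

c_1 = (0, -1, 2); ‖c_1‖ = 2.2361, so q_1 = (0.0000, -0.4472, 0.8944).
q_1·c_2 = 0.0000·(-1) + (-0.4472)·(-4) + 0.8944·0 = 1.7889.
u_2 = c_2 − 1.7889·q_1 = (-1.0000, -3.2000, -1.6000).
‖u_2‖ = 3.7148, so q_2 = (-0.2692, -0.8614, -0.4307).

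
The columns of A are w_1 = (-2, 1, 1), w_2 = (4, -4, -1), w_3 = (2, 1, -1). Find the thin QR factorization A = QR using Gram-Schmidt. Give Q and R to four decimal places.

Q = [[-0.8165, -0.1516, 0.5571], [0.4082, -0.8339, 0.3714], [0.4082, 0.5307, 0.7428]], R = [[2.4495, -5.3072, -1.6330], [0.0000, 2.1985, -1.6678], [0.0000, 0.0000, 0.7428]]

w_1 = (-2, 1, 1); ‖w_1‖ = 2.4495, so q_1 = (-0.8165, 0.4082, 0.4082).
q_1·w_2 = (-0.8165)·4 + 0.4082·(-4) + 0.4082·(-1) = -5.3072.
u_2 = w_2 + 5.3072·q_1 = (-0.3333, -1.8333, 1.1667).
‖u_2‖ = 2.1985, so q_2 = (-0.1516, -0.8339, 0.5307).
q_1·w_3 = (-0.8165)·2 + 0.4082·1 + 0.4082·(-1) = -1.6330; q_2·w_3 = (-0.1516)·2 + (-0.8339)·1 + 0.5307·(-1) = -1.6678.
u_3 = w_3 + 1.6330·q_1 + 1.6678·q_2 = (0.4138, 0.2759, 0.5517).
‖u_3‖ = 0.7428, so q_3 = (0.5571, 0.3714, 0.7428).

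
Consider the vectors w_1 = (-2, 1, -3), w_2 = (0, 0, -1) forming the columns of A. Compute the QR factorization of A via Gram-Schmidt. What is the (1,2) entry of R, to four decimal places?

q_1 = w_1/‖w_1‖ = (-2, 1, -3)/3.7417 = (-0.5345, 0.2673, -0.8018).
r_{12} = q_1·w_2 = 0.8018.

r_{12} = 0.8018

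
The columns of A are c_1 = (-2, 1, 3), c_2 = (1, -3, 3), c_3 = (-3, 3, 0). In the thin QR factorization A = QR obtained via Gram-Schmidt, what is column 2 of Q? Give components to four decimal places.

q_2 = (0.3719, -0.7775, 0.5071)

c_1 = (-2, 1, 3); ‖c_1‖ = 3.7417, so q_1 = (-0.5345, 0.2673, 0.8018).
q_1·c_2 = (-0.5345)·1 + 0.2673·(-3) + 0.8018·3 = 1.0690.
u_2 = c_2 − 1.0690·q_1 = (1.5714, -3.2857, 2.1429).
‖u_2‖ = 4.2258, so q_2 = (0.3719, -0.7775, 0.5071).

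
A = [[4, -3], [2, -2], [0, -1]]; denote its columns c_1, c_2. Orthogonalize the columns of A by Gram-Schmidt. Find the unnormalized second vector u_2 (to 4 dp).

c_1 = (4, 2, 0); ‖c_1‖ = 4.4721, so q_1 = (0.8944, 0.4472, 0.0000).
q_1·c_2 = 0.8944·(-3) + 0.4472·(-2) + 0.0000·(-1) = -3.5777.
u_2 = c_2 + 3.5777·q_1 = (0.2000, -0.4000, -1.0000).

u_2 = (0.2000, -0.4000, -1.0000)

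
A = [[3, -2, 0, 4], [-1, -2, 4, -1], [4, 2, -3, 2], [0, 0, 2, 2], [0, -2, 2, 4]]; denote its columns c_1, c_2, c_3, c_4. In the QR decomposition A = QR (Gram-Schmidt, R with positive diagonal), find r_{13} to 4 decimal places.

r_{13} = -3.1379

q_1 = c_1/‖c_1‖ = (3, -1, 4, 0, 0)/5.0990 = (0.5883, -0.1961, 0.7845, 0.0000, 0.0000).
r_{13} = q_1·c_3 = -3.1379.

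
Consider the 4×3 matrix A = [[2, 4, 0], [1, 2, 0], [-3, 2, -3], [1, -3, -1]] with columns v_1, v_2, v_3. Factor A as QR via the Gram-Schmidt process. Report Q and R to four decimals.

q_1 = v_1/‖v_1‖ = (2, 1, -3, 1)/3.8730 = (0.5164, 0.2582, -0.7746, 0.2582).
r_{12} = q_1·v_2 = 0.2582.
u_2 = v_2 − 0.2582·q_1 = (3.8667, 1.9333, 2.2000, -3.0667).
‖u_2‖ = 5.7388, so q_2 = (0.6738, 0.3369, 0.3834, -0.5344).
r_{13} = q_1·v_3 = 2.0656; r_{23} = q_2·v_3 = -0.6157.
u_3 = v_3 − 2.0656·q_1 + 0.6157·q_2 = (-0.6518, -0.3259, -1.1640, -1.8623).
‖u_3‖ = 2.3139, so q_3 = (-0.2817, -0.1408, -0.5030, -0.8048).

Q = [[0.5164, 0.6738, -0.2817], [0.2582, 0.3369, -0.1408], [-0.7746, 0.3834, -0.5030], [0.2582, -0.5344, -0.8048]], R = [[3.8730, 0.2582, 2.0656], [0.0000, 5.7388, -0.6157], [0.0000, 0.0000, 2.3139]]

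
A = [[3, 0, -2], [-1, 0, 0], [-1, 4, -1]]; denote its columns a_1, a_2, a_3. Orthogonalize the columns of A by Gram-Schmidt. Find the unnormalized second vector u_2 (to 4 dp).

u_2 = (1.0909, -0.3636, 3.6364)

a_1 = (3, -1, -1); ‖a_1‖ = 3.3166, so e_1 = (0.9045, -0.3015, -0.3015).
e_1·a_2 = 0.9045·0 + (-0.3015)·0 + (-0.3015)·4 = -1.2060.
u_2 = a_2 + 1.2060·e_1 = (1.0909, -0.3636, 3.6364).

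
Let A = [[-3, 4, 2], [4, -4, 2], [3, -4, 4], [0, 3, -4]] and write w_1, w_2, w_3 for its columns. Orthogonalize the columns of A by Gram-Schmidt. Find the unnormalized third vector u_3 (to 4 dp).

u_3 = (3.7811, 1.1716, 2.2189, -0.5207)

w_1 = (-3, 4, 3, 0); ‖w_1‖ = 5.8310, so q_1 = (-0.5145, 0.6860, 0.5145, 0.0000).
q_1·w_2 = (-0.5145)·4 + 0.6860·(-4) + 0.5145·(-4) + 0.0000·3 = -6.8599.
u_2 = w_2 + 6.8599·q_1 = (0.4706, 0.7059, -0.4706, 3.0000).
‖u_2‖ = 3.1530, so q_2 = (0.1493, 0.2239, -0.1493, 0.9515).
q_1·w_3 = (-0.5145)·2 + 0.6860·2 + 0.5145·4 + 0.0000·(-4) = 2.4010; q_2·w_3 = 0.1493·2 + 0.2239·2 + (-0.1493)·4 + 0.9515·(-4) = -3.6567.
u_3 = w_3 − 2.4010·q_1 + 3.6567·q_2 = (3.7811, 1.1716, 2.2189, -0.5207).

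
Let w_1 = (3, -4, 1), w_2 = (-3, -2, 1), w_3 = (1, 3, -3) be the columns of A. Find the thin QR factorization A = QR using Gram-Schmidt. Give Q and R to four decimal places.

Q = [[0.5883, -0.8018, -0.1048], [-0.7845, -0.5345, -0.3145], [0.1961, 0.2673, -0.9435]], R = [[5.0990, 0.0000, -2.3534], [0.0000, 3.7417, -3.2071], [0.0000, 0.0000, 1.7821]]

w_1 = (3, -4, 1); ‖w_1‖ = 5.0990, so q_1 = (0.5883, -0.7845, 0.1961).
q_1·w_2 = 0.5883·(-3) + (-0.7845)·(-2) + 0.1961·1 = 0.0000.
u_2 = w_2 + 0.0000·q_1 = (-3.0000, -2.0000, 1.0000).
‖u_2‖ = 3.7417, so q_2 = (-0.8018, -0.5345, 0.2673).
q_1·w_3 = 0.5883·1 + (-0.7845)·3 + 0.1961·(-3) = -2.3534; q_2·w_3 = (-0.8018)·1 + (-0.5345)·3 + 0.2673·(-3) = -3.2071.
u_3 = w_3 + 2.3534·q_1 + 3.2071·q_2 = (-0.1868, -0.5604, -1.6813).
‖u_3‖ = 1.7821, so q_3 = (-0.1048, -0.3145, -0.9435).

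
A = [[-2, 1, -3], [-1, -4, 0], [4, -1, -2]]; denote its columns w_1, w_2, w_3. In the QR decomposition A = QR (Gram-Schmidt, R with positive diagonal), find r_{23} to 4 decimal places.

r_{23} = -0.2821

q_1 = w_1/‖w_1‖ = (-2, -1, 4)/4.5826 = (-0.4364, -0.2182, 0.8729).
r_{12} = q_1·w_2 = -0.4364.
u_2 = w_2 + 0.4364·q_1 = (0.8095, -4.0952, -0.6190).
‖u_2‖ = 4.2201, so q_2 = (0.1918, -0.9704, -0.1467).
r_{23} = q_2·w_3 = -0.2821.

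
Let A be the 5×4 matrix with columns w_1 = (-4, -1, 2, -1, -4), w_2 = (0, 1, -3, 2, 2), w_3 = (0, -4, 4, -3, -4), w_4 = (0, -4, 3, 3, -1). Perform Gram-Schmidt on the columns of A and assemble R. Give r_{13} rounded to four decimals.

w_1 = (-4, -1, 2, -1, -4); ‖w_1‖ = 6.1644, so e_1 = (-0.6489, -0.1622, 0.3244, -0.1622, -0.6489).
r_{13} = e_1·w_3 = 5.0289.

r_{13} = 5.0289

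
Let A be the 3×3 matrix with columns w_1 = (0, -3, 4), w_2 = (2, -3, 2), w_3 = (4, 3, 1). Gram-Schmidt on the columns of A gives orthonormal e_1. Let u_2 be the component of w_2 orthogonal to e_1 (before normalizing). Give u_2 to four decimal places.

e_1 = w_1/‖w_1‖ = (0, -3, 4)/5.0000 = (0.0000, -0.6000, 0.8000).
r_{12} = e_1·w_2 = 3.4000.
u_2 = w_2 − 3.4000·e_1 = (2.0000, -0.9600, -0.7200).

u_2 = (2.0000, -0.9600, -0.7200)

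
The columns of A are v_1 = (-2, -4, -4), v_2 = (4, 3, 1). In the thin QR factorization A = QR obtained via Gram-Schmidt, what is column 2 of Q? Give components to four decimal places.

v_1 = (-2, -4, -4); ‖v_1‖ = 6.0000, so q_1 = (-0.3333, -0.6667, -0.6667).
q_1·v_2 = (-0.3333)·4 + (-0.6667)·3 + (-0.6667)·1 = -4.0000.
u_2 = v_2 + 4.0000·q_1 = (2.6667, 0.3333, -1.6667).
‖u_2‖ = 3.1623, so q_2 = (0.8433, 0.1054, -0.5270).

q_2 = (0.8433, 0.1054, -0.5270)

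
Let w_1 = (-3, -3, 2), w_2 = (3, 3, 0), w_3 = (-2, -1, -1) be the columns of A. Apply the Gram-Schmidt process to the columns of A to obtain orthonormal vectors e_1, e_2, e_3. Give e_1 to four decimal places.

e_1 = (-0.6396, -0.6396, 0.4264)

w_1 = (-3, -3, 2); ‖w_1‖ = 4.6904, so e_1 = (-0.6396, -0.6396, 0.4264).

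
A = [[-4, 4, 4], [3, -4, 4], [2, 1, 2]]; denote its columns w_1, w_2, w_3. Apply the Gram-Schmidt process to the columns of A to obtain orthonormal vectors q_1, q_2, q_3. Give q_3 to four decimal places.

q_3 = (0.6562, 0.7159, 0.2386)

w_1 = (-4, 3, 2); ‖w_1‖ = 5.3852, so q_1 = (-0.7428, 0.5571, 0.3714).
q_1·w_2 = (-0.7428)·4 + 0.5571·(-4) + 0.3714·1 = -4.8281.
u_2 = w_2 + 4.8281·q_1 = (0.4138, -1.3103, 2.7931).
‖u_2‖ = 3.1128, so q_2 = (0.1329, -0.4210, 0.8973).
q_1·w_3 = (-0.7428)·4 + 0.5571·4 + 0.3714·2 = 0.0000; q_2·w_3 = 0.1329·4 + (-0.4210)·4 + 0.8973·2 = 0.6425.
u_3 = w_3 + 0.0000·q_1 − 0.6425·q_2 = (3.9146, 4.2705, 1.4235).
‖u_3‖ = 5.9655, so q_3 = (0.6562, 0.7159, 0.2386).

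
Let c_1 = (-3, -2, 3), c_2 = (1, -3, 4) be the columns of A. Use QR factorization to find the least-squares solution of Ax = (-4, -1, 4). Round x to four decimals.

q_1 = c_1/‖c_1‖ = (-3, -2, 3)/4.6904 = (-0.6396, -0.4264, 0.6396).
r_{12} = q_1·c_2 = 3.1980.
u_2 = c_2 − 3.1980·q_1 = (3.0455, -1.6364, 1.9545).
‖u_2‖ = 3.9715, so q_2 = (0.7668, -0.4120, 0.4921).
Qᵀb = (5.5432, -0.6867).
Back-substitute: x_2 = -0.6867/3.9715 = -0.1729.
x_1 = (5.5432 − 3.1980·(-0.1729))/4.6904 = 1.2997.

x = (1.2997, -0.1729)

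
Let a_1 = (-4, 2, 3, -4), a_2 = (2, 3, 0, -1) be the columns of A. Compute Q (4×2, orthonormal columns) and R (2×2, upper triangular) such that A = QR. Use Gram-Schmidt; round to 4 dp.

q_1 = a_1/‖a_1‖ = (-4, 2, 3, -4)/6.7082 = (-0.5963, 0.2981, 0.4472, -0.5963).
r_{12} = q_1·a_2 = 0.2981.
u_2 = a_2 − 0.2981·q_1 = (2.1778, 2.9111, -0.1333, -0.8222).
‖u_2‖ = 3.7298, so q_2 = (0.5839, 0.7805, -0.0357, -0.2204).

Q = [[-0.5963, 0.5839], [0.2981, 0.7805], [0.4472, -0.0357], [-0.5963, -0.2204]], R = [[6.7082, 0.2981], [0.0000, 3.7298]]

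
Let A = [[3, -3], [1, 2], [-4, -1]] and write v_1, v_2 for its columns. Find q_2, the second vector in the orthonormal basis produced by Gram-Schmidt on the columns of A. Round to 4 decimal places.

q_2 = (-0.7182, 0.5725, -0.3955)

v_1 = (3, 1, -4); ‖v_1‖ = 5.0990, so q_1 = (0.5883, 0.1961, -0.7845).
q_1·v_2 = 0.5883·(-3) + 0.1961·2 + (-0.7845)·(-1) = -0.5883.
u_2 = v_2 + 0.5883·q_1 = (-2.6538, 2.1154, -1.4615).
‖u_2‖ = 3.6951, so q_2 = (-0.7182, 0.5725, -0.3955).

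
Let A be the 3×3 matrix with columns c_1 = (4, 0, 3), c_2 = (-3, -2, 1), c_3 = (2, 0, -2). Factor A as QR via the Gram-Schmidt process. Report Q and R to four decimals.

Q = [[0.8000, -0.4756, 0.3658], [0.0000, -0.6097, -0.7926], [0.6000, 0.6341, -0.4878]], R = [[5.0000, -1.8000, 0.4000], [0.0000, 3.2802, -2.2193], [0.0000, 0.0000, 1.7072]]

q_1 = c_1/‖c_1‖ = (4, 0, 3)/5.0000 = (0.8000, 0.0000, 0.6000).
r_{12} = q_1·c_2 = -1.8000.
u_2 = c_2 + 1.8000·q_1 = (-1.5600, -2.0000, 2.0800).
‖u_2‖ = 3.2802, so q_2 = (-0.4756, -0.6097, 0.6341).
r_{13} = q_1·c_3 = 0.4000; r_{23} = q_2·c_3 = -2.2193.
u_3 = c_3 − 0.4000·q_1 + 2.2193·q_2 = (0.6245, -1.3532, -0.8327).
‖u_3‖ = 1.7072, so q_3 = (0.3658, -0.7926, -0.4878).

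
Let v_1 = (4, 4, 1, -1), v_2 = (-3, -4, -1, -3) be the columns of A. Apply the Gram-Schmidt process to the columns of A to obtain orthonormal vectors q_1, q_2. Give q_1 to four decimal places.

v_1 = (4, 4, 1, -1); ‖v_1‖ = 5.8310, so q_1 = (0.6860, 0.6860, 0.1715, -0.1715).

q_1 = (0.6860, 0.6860, 0.1715, -0.1715)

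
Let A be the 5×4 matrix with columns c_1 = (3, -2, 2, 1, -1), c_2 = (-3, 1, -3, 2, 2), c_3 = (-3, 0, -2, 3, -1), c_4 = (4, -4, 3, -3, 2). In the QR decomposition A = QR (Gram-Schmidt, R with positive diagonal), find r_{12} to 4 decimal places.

r_{12} = -3.9001

e_1 = c_1/‖c_1‖ = (3, -2, 2, 1, -1)/4.3589 = (0.6882, -0.4588, 0.4588, 0.2294, -0.2294).
r_{12} = e_1·c_2 = -3.9001.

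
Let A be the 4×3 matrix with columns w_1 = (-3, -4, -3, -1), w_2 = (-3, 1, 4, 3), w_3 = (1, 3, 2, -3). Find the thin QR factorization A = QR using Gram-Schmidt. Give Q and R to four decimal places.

Q = [[-0.5071, -0.6803, -0.3610], [-0.6761, -0.0252, 0.2582], [-0.5071, 0.5543, 0.2984], [-0.1690, 0.4788, -0.8449]], R = [[5.9161, -1.6903, -3.0426], [0.0000, 5.6695, -1.0835], [0.0000, 0.0000, 3.5453]]

w_1 = (-3, -4, -3, -1); ‖w_1‖ = 5.9161, so e_1 = (-0.5071, -0.6761, -0.5071, -0.1690).
e_1·w_2 = (-0.5071)·(-3) + (-0.6761)·1 + (-0.5071)·4 + (-0.1690)·3 = -1.6903.
u_2 = w_2 + 1.6903·e_1 = (-3.8571, -0.1429, 3.1429, 2.7143).
‖u_2‖ = 5.6695, so e_2 = (-0.6803, -0.0252, 0.5543, 0.4788).
e_1·w_3 = (-0.5071)·1 + (-0.6761)·3 + (-0.5071)·2 + (-0.1690)·(-3) = -3.0426; e_2·w_3 = (-0.6803)·1 + (-0.0252)·3 + 0.5543·2 + 0.4788·(-3) = -1.0835.
u_3 = w_3 + 3.0426·e_1 + 1.0835·e_2 = (-1.2800, 0.9156, 1.0578, -2.9956).
‖u_3‖ = 3.5453, so e_3 = (-0.3610, 0.2582, 0.2984, -0.8449).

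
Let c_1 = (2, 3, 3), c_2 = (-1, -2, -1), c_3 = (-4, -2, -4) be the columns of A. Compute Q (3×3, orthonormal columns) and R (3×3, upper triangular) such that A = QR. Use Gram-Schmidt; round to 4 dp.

Q = [[0.4264, 0.0000, -0.9045], [0.6396, -0.7071, 0.3015], [0.6396, 0.7071, 0.3015]], R = [[4.6904, -2.3452, -5.5432], [0.0000, 0.7071, -1.4142], [0.0000, 0.0000, 1.8091]]

q_1 = c_1/‖c_1‖ = (2, 3, 3)/4.6904 = (0.4264, 0.6396, 0.6396).
r_{12} = q_1·c_2 = -2.3452.
u_2 = c_2 + 2.3452·q_1 = (0.0000, -0.5000, 0.5000).
‖u_2‖ = 0.7071, so q_2 = (0.0000, -0.7071, 0.7071).
r_{13} = q_1·c_3 = -5.5432; r_{23} = q_2·c_3 = -1.4142.
u_3 = c_3 + 5.5432·q_1 + 1.4142·q_2 = (-1.6364, 0.5455, 0.5455).
‖u_3‖ = 1.8091, so q_3 = (-0.9045, 0.3015, 0.3015).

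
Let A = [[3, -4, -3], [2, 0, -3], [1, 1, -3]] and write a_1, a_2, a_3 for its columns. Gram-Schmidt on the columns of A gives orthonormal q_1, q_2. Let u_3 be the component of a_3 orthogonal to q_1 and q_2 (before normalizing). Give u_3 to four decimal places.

q_1 = a_1/‖a_1‖ = (3, 2, 1)/3.7417 = (0.8018, 0.5345, 0.2673).
r_{12} = q_1·a_2 = -2.9399.
u_2 = a_2 + 2.9399·q_1 = (-1.6429, 1.5714, 1.7857).
‖u_2‖ = 2.8909, so q_2 = (-0.5683, 0.5436, 0.6177).
r_{13} = q_1·a_3 = -4.8107; r_{23} = q_2·a_3 = -1.7790.
u_3 = a_3 + 4.8107·q_1 + 1.7790·q_2 = (-0.1538, 0.5385, -0.6154).

u_3 = (-0.1538, 0.5385, -0.6154)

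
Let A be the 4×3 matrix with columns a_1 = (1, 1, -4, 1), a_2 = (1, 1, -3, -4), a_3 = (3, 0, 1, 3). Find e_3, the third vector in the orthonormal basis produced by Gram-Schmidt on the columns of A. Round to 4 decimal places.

e_1 = a_1/‖a_1‖ = (1, 1, -4, 1)/4.3589 = (0.2294, 0.2294, -0.9177, 0.2294).
r_{12} = e_1·a_2 = 2.2942.
u_2 = a_2 − 2.2942·e_1 = (0.4737, 0.4737, -0.8947, -4.5263).
‖u_2‖ = 4.6623, so e_2 = (0.1016, 0.1016, -0.1919, -0.9708).
r_{13} = e_1·a_3 = 0.4588; r_{23} = e_2·a_3 = -2.7996.
u_3 = a_3 − 0.4588·e_1 + 2.7996·e_2 = (3.1792, 0.1792, 0.8838, 0.1768).
‖u_3‖ = 3.3093, so e_3 = (0.9607, 0.0541, 0.2671, 0.0534).

e_3 = (0.9607, 0.0541, 0.2671, 0.0534)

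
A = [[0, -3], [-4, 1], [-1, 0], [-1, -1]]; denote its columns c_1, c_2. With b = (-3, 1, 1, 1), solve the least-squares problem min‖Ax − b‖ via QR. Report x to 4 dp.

x = (-0.2063, 0.7619)

e_1 = c_1/‖c_1‖ = (0, -4, -1, -1)/4.2426 = (0.0000, -0.9428, -0.2357, -0.2357).
r_{12} = e_1·c_2 = -0.7071.
u_2 = c_2 + 0.7071·e_1 = (-3.0000, 0.3333, -0.1667, -1.1667).
‖u_2‖ = 3.2404, so e_2 = (-0.9258, 0.1029, -0.0514, -0.3600).
Qᵀb = (-1.4142, 2.4689).
Back-substitute: x_2 = 2.4689/3.2404 = 0.7619.
x_1 = (-1.4142 + 0.7071·0.7619)/4.2426 = -0.2063.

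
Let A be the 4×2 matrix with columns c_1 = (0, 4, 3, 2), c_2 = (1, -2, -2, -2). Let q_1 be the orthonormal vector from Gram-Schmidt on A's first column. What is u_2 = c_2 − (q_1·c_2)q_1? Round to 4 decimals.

u_2 = (1.0000, 0.4828, -0.1379, -0.7586)

q_1 = c_1/‖c_1‖ = (0, 4, 3, 2)/5.3852 = (0.0000, 0.7428, 0.5571, 0.3714).
r_{12} = q_1·c_2 = -3.3425.
u_2 = c_2 + 3.3425·q_1 = (1.0000, 0.4828, -0.1379, -0.7586).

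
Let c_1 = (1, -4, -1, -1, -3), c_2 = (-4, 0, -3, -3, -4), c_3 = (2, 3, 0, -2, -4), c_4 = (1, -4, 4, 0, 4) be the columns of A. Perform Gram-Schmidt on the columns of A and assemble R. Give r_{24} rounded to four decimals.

c_1 = (1, -4, -1, -1, -3); ‖c_1‖ = 5.2915, so q_1 = (0.1890, -0.7559, -0.1890, -0.1890, -0.5669).
q_1·c_2 = 0.1890·(-4) + (-0.7559)·0 + (-0.1890)·(-3) + (-0.1890)·(-3) + (-0.5669)·(-4) = 2.6458.
u_2 = c_2 − 2.6458·q_1 = (-4.5000, 2.0000, -2.5000, -2.5000, -2.5000).
‖u_2‖ = 6.5574, so q_2 = (-0.6862, 0.3050, -0.3812, -0.3812, -0.3812).
r_{24} = q_2·c_4 = -4.9562.

r_{24} = -4.9562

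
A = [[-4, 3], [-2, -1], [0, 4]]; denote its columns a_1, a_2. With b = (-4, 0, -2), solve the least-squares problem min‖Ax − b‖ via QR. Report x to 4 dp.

x = (0.5143, -0.5714)

a_1 = (-4, -2, 0); ‖a_1‖ = 4.4721, so e_1 = (-0.8944, -0.4472, 0.0000).
e_1·a_2 = (-0.8944)·3 + (-0.4472)·(-1) + 0.0000·4 = -2.2361.
u_2 = a_2 + 2.2361·e_1 = (1.0000, -2.0000, 4.0000).
‖u_2‖ = 4.5826, so e_2 = (0.2182, -0.4364, 0.8729).
Qᵀb = (3.5777, -2.6186).
Back-substitute: x_2 = -2.6186/4.5826 = -0.5714.
x_1 = (3.5777 + 2.2361·(-0.5714))/4.4721 = 0.5143.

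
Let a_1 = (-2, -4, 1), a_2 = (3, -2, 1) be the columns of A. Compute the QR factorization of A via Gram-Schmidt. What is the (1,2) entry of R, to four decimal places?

r_{12} = 0.6547

q_1 = a_1/‖a_1‖ = (-2, -4, 1)/4.5826 = (-0.4364, -0.8729, 0.2182).
r_{12} = q_1·a_2 = 0.6547.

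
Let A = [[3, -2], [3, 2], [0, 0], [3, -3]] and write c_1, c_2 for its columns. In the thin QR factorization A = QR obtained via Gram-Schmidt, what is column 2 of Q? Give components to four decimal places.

q_2 = (-0.2673, 0.8018, 0.0000, -0.5345)

c_1 = (3, 3, 0, 3); ‖c_1‖ = 5.1962, so q_1 = (0.5774, 0.5774, 0.0000, 0.5774).
q_1·c_2 = 0.5774·(-2) + 0.5774·2 + 0.0000·0 + 0.5774·(-3) = -1.7321.
u_2 = c_2 + 1.7321·q_1 = (-1.0000, 3.0000, 0.0000, -2.0000).
‖u_2‖ = 3.7417, so q_2 = (-0.2673, 0.8018, 0.0000, -0.5345).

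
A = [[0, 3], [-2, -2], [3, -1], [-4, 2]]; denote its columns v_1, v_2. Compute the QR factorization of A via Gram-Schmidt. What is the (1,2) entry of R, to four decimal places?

r_{12} = -1.2999

e_1 = v_1/‖v_1‖ = (0, -2, 3, -4)/5.3852 = (0.0000, -0.3714, 0.5571, -0.7428).
r_{12} = e_1·v_2 = -1.2999.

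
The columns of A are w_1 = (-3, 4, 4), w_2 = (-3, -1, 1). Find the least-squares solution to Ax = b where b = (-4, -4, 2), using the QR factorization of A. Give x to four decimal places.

x = (-0.3189, 1.8973)

w_1 = (-3, 4, 4); ‖w_1‖ = 6.4031, so q_1 = (-0.4685, 0.6247, 0.6247).
q_1·w_2 = (-0.4685)·(-3) + 0.6247·(-1) + 0.6247·1 = 1.4056.
u_2 = w_2 − 1.4056·q_1 = (-2.3415, -1.8780, 0.1220).
‖u_2‖ = 3.0041, so q_2 = (-0.7794, -0.6252, 0.0406).
Qᵀb = (0.6247, 5.6996).
Back-substitute: x_2 = 5.6996/3.0041 = 1.8973.
x_1 = (0.6247 − 1.4056·1.8973)/6.4031 = -0.3189.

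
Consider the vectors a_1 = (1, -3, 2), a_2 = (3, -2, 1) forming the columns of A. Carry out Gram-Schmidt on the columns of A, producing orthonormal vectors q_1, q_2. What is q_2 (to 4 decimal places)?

q_1 = a_1/‖a_1‖ = (1, -3, 2)/3.7417 = (0.2673, -0.8018, 0.5345).
r_{12} = q_1·a_2 = 2.9399.
u_2 = a_2 − 2.9399·q_1 = (2.2143, 0.3571, -0.5714).
‖u_2‖ = 2.3146, so q_2 = (0.9567, 0.1543, -0.2469).

q_2 = (0.9567, 0.1543, -0.2469)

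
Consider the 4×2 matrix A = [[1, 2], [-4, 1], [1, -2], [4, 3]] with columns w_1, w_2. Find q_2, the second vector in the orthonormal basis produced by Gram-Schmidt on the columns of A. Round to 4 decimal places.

q_2 = (0.4396, 0.4835, -0.5568, 0.5128)

w_1 = (1, -4, 1, 4); ‖w_1‖ = 5.8310, so q_1 = (0.1715, -0.6860, 0.1715, 0.6860).
q_1·w_2 = 0.1715·2 + (-0.6860)·1 + 0.1715·(-2) + 0.6860·3 = 1.3720.
u_2 = w_2 − 1.3720·q_1 = (1.7647, 1.9412, -2.2353, 2.0588).
‖u_2‖ = 4.0147, so q_2 = (0.4396, 0.4835, -0.5568, 0.5128).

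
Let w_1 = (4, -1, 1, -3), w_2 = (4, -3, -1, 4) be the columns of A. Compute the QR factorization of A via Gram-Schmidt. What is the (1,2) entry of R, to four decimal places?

w_1 = (4, -1, 1, -3); ‖w_1‖ = 5.1962, so q_1 = (0.7698, -0.1925, 0.1925, -0.5774).
r_{12} = q_1·w_2 = 1.1547.

r_{12} = 1.1547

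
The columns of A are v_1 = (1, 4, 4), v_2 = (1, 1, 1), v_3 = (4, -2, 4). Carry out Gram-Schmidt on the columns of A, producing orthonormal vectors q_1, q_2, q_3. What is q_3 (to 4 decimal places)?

v_1 = (1, 4, 4); ‖v_1‖ = 5.7446, so q_1 = (0.1741, 0.6963, 0.6963).
q_1·v_2 = 0.1741·1 + 0.6963·1 + 0.6963·1 = 1.5667.
u_2 = v_2 − 1.5667·q_1 = (0.7273, -0.0909, -0.0909).
‖u_2‖ = 0.7385, so q_2 = (0.9847, -0.1231, -0.1231).
q_1·v_3 = 0.1741·4 + 0.6963·(-2) + 0.6963·4 = 2.0889; q_2·v_3 = 0.9847·4 + (-0.1231)·(-2) + (-0.1231)·4 = 3.6927.
u_3 = v_3 − 2.0889·q_1 − 3.6927·q_2 = (0.0000, -3.0000, 3.0000).
‖u_3‖ = 4.2426, so q_3 = (0.0000, -0.7071, 0.7071).

q_3 = (0.0000, -0.7071, 0.7071)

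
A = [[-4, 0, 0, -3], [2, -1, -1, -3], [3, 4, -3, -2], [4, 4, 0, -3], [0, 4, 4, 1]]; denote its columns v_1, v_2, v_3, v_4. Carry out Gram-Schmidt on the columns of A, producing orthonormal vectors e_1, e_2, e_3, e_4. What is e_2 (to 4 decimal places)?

v_1 = (-4, 2, 3, 4, 0); ‖v_1‖ = 6.7082, so e_1 = (-0.5963, 0.2981, 0.4472, 0.5963, 0.0000).
e_1·v_2 = (-0.5963)·0 + 0.2981·(-1) + 0.4472·4 + 0.5963·4 + 0.0000·4 = 3.8759.
u_2 = v_2 − 3.8759·e_1 = (2.3111, -2.1556, 2.2667, 1.6889, 4.0000).
‖u_2‖ = 5.8290, so e_2 = (0.3965, -0.3698, 0.3889, 0.2897, 0.6862).

e_2 = (0.3965, -0.3698, 0.3889, 0.2897, 0.6862)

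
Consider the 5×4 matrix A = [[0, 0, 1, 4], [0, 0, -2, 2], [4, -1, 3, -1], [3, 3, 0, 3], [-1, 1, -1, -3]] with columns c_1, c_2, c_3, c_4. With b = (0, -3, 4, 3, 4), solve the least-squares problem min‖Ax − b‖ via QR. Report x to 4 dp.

q_1 = c_1/‖c_1‖ = (0, 0, 4, 3, -1)/5.0990 = (0.0000, 0.0000, 0.7845, 0.5883, -0.1961).
r_{12} = q_1·c_2 = 0.7845.
u_2 = c_2 − 0.7845·q_1 = (0.0000, 0.0000, -1.6154, 2.5385, 1.1538).
‖u_2‖ = 3.2225, so q_2 = (0.0000, 0.0000, -0.5013, 0.7877, 0.3581).
r_{13} = q_1·c_3 = 2.5495; r_{23} = q_2·c_3 = -1.8619.
u_3 = c_3 − 2.5495·q_1 + 1.8619·q_2 = (1.0000, -2.0000, 0.0667, -0.0333, 0.1667).
‖u_3‖ = 2.2435, so q_3 = (0.4457, -0.8915, 0.0297, -0.0149, 0.0743).
r_{14} = q_1·c_4 = 1.5689; r_{24} = q_2·c_4 = 1.7903; r_{34} = q_3·c_4 = -0.2972.
u_4 = c_4 − 1.5689·q_1 − 1.7903·q_2 + 0.2972·q_3 = (4.1325, 1.7351, -1.3245, 0.6623, -3.3113).
‖u_4‖ = 5.7659, so q_4 = (0.7167, 0.3009, -0.2297, 0.1149, -0.5743).
Qᵀb = (4.1184, 1.7903, 3.0458, -3.7742).
Back-substitute: x_4 = -3.7742/5.7659 = -0.6546.
x_3 = (3.0458 + 0.2972·(-0.6546))/2.2435 = 1.2709.
x_2 = (1.7903 + 1.8619·1.2709 − 1.7903·(-0.6546))/3.2225 = 1.6535.
x_1 = (4.1184 − 0.7845·1.6535 − 2.5495·1.2709 − 1.5689·(-0.6546))/5.0990 = 0.1193.

x = (0.1193, 1.6535, 1.2709, -0.6546)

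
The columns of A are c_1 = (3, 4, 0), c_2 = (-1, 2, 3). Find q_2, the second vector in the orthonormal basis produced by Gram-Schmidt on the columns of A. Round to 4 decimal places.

q_2 = (-0.4438, 0.3328, 0.8321)

q_1 = c_1/‖c_1‖ = (3, 4, 0)/5.0000 = (0.6000, 0.8000, 0.0000).
r_{12} = q_1·c_2 = 1.0000.
u_2 = c_2 − 1.0000·q_1 = (-1.6000, 1.2000, 3.0000).
‖u_2‖ = 3.6056, so q_2 = (-0.4438, 0.3328, 0.8321).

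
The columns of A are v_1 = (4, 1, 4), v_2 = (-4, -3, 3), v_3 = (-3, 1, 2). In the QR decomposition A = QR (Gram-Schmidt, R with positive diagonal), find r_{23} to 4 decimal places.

r_{23} = 2.5190

v_1 = (4, 1, 4); ‖v_1‖ = 5.7446, so q_1 = (0.6963, 0.1741, 0.6963).
q_1·v_2 = 0.6963·(-4) + 0.1741·(-3) + 0.6963·3 = -1.2185.
u_2 = v_2 + 1.2185·q_1 = (-3.1515, -2.7879, 3.8485).
‖u_2‖ = 5.7022, so q_2 = (-0.5527, -0.4889, 0.6749).
r_{23} = q_2·v_3 = 2.5190.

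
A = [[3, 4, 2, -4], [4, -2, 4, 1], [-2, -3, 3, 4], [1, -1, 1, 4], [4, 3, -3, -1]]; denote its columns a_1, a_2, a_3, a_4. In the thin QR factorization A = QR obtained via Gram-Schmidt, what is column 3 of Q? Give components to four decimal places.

a_1 = (3, 4, -2, 1, 4); ‖a_1‖ = 6.7823, so q_1 = (0.4423, 0.5898, -0.2949, 0.1474, 0.5898).
q_1·a_2 = 0.4423·4 + 0.5898·(-2) + (-0.2949)·(-3) + 0.1474·(-1) + 0.5898·3 = 3.0963.
u_2 = a_2 − 3.0963·q_1 = (2.6304, -3.8261, -2.0870, -1.4565, 1.1739).
‖u_2‖ = 5.4234, so q_2 = (0.4850, -0.7055, -0.3848, -0.2686, 0.2165).
q_1·a_3 = 0.4423·2 + 0.5898·4 + (-0.2949)·3 + 0.1474·1 + 0.5898·(-3) = 0.7372; q_2·a_3 = 0.4850·2 + (-0.7055)·4 + (-0.3848)·3 + (-0.2686)·1 + 0.2165·(-3) = -3.9242.
u_3 = a_3 − 0.7372·q_1 + 3.9242·q_2 = (3.5772, 0.7967, 1.7073, -0.1626, -2.5854).
‖u_3‖ = 4.8018, so q_3 = (0.7450, 0.1659, 0.3556, -0.0339, -0.5384).

q_3 = (0.7450, 0.1659, 0.3556, -0.0339, -0.5384)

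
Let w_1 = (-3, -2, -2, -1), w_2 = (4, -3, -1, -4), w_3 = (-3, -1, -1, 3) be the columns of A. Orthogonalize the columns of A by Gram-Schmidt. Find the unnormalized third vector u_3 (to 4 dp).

u_3 = (0.5714, -1.3175, -0.3651, 1.6508)

w_1 = (-3, -2, -2, -1); ‖w_1‖ = 4.2426, so e_1 = (-0.7071, -0.4714, -0.4714, -0.2357).
e_1·w_2 = (-0.7071)·4 + (-0.4714)·(-3) + (-0.4714)·(-1) + (-0.2357)·(-4) = 0.0000.
u_2 = w_2 − 0.0000·e_1 = (4.0000, -3.0000, -1.0000, -4.0000).
‖u_2‖ = 6.4807, so e_2 = (0.6172, -0.4629, -0.1543, -0.6172).
e_1·w_3 = (-0.7071)·(-3) + (-0.4714)·(-1) + (-0.4714)·(-1) + (-0.2357)·3 = 2.3570; e_2·w_3 = 0.6172·(-3) + (-0.4629)·(-1) + (-0.1543)·(-1) + (-0.6172)·3 = -3.0861.
u_3 = w_3 − 2.3570·e_1 + 3.0861·e_2 = (0.5714, -1.3175, -0.3651, 1.6508).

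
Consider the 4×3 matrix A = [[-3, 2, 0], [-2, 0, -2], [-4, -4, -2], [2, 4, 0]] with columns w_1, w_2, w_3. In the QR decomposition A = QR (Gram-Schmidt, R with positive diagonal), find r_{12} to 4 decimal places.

w_1 = (-3, -2, -4, 2); ‖w_1‖ = 5.7446, so q_1 = (-0.5222, -0.3482, -0.6963, 0.3482).
r_{12} = q_1·w_2 = 3.1334.

r_{12} = 3.1334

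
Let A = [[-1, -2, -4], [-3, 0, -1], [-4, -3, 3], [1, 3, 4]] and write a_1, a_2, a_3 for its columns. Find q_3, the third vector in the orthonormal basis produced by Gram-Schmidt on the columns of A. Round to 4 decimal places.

q_3 = (-0.4796, -0.5580, 0.6113, 0.2916)

q_1 = a_1/‖a_1‖ = (-1, -3, -4, 1)/5.1962 = (-0.1925, -0.5774, -0.7698, 0.1925).
r_{12} = q_1·a_2 = 3.2717.
u_2 = a_2 − 3.2717·q_1 = (-1.3704, 1.8889, -0.4815, 2.3704).
‖u_2‖ = 3.3610, so q_2 = (-0.4077, 0.5620, -0.1433, 0.7053).
r_{13} = q_1·a_3 = -0.1925; r_{23} = q_2·a_3 = 3.4602.
u_3 = a_3 + 0.1925·q_1 − 3.4602·q_2 = (-2.6262, -3.0557, 3.3475, 1.5967).
‖u_3‖ = 5.4763, so q_3 = (-0.4796, -0.5580, 0.6113, 0.2916).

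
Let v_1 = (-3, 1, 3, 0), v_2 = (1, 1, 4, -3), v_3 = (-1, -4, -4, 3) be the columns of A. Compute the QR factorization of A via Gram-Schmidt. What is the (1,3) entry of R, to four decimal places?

r_{13} = -2.9824

q_1 = v_1/‖v_1‖ = (-3, 1, 3, 0)/4.3589 = (-0.6882, 0.2294, 0.6882, 0.0000).
r_{13} = q_1·v_3 = -2.9824.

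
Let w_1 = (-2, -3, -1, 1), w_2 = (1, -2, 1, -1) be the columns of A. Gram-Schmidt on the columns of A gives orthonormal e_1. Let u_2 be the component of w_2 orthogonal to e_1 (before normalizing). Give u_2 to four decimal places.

w_1 = (-2, -3, -1, 1); ‖w_1‖ = 3.8730, so e_1 = (-0.5164, -0.7746, -0.2582, 0.2582).
e_1·w_2 = (-0.5164)·1 + (-0.7746)·(-2) + (-0.2582)·1 + 0.2582·(-1) = 0.5164.
u_2 = w_2 − 0.5164·e_1 = (1.2667, -1.6000, 1.1333, -1.1333).

u_2 = (1.2667, -1.6000, 1.1333, -1.1333)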